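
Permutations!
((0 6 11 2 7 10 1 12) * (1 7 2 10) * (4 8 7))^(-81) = [0, 1, 2, 3, 4, 5, 6, 7, 8, 9, 10, 11, 12] = (12)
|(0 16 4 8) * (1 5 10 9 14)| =|(0 16 4 8)(1 5 10 9 14)| =20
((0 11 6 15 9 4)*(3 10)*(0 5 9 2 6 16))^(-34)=[16, 1, 15, 3, 9, 4, 2, 7, 8, 5, 10, 0, 12, 13, 14, 6, 11]=(0 16 11)(2 15 6)(4 9 5)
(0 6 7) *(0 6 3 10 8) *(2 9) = (0 3 10 8)(2 9)(6 7) = [3, 1, 9, 10, 4, 5, 7, 6, 0, 2, 8]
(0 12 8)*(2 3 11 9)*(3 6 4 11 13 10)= (0 12 8)(2 6 4 11 9)(3 13 10)= [12, 1, 6, 13, 11, 5, 4, 7, 0, 2, 3, 9, 8, 10]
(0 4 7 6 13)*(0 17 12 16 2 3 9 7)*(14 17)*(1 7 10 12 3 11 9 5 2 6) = (0 4)(1 7)(2 11 9 10 12 16 6 13 14 17 3 5) = [4, 7, 11, 5, 0, 2, 13, 1, 8, 10, 12, 9, 16, 14, 17, 15, 6, 3]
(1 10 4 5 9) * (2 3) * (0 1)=[1, 10, 3, 2, 5, 9, 6, 7, 8, 0, 4]=(0 1 10 4 5 9)(2 3)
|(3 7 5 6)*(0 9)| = 4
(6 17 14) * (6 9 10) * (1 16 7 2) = (1 16 7 2)(6 17 14 9 10) = [0, 16, 1, 3, 4, 5, 17, 2, 8, 10, 6, 11, 12, 13, 9, 15, 7, 14]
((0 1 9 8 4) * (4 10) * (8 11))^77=[0, 1, 2, 3, 4, 5, 6, 7, 8, 9, 10, 11]=(11)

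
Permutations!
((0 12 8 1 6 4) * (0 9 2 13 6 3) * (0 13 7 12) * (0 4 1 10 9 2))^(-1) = (0 9 10 8 12 7 2 4)(1 6 13 3) = [9, 6, 4, 1, 0, 5, 13, 2, 12, 10, 8, 11, 7, 3]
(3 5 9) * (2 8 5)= [0, 1, 8, 2, 4, 9, 6, 7, 5, 3]= (2 8 5 9 3)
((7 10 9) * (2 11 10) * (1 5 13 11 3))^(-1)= (1 3 2 7 9 10 11 13 5)= [0, 3, 7, 2, 4, 1, 6, 9, 8, 10, 11, 13, 12, 5]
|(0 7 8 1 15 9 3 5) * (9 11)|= |(0 7 8 1 15 11 9 3 5)|= 9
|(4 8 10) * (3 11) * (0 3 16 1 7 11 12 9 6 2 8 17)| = 20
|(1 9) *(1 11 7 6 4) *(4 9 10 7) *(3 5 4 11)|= 8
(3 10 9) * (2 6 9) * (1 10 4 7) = (1 10 2 6 9 3 4 7) = [0, 10, 6, 4, 7, 5, 9, 1, 8, 3, 2]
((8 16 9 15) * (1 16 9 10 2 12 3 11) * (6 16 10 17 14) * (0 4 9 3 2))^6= (0 11 15)(1 8 4)(3 9 10)(6 17)(14 16)= [11, 8, 2, 9, 1, 5, 17, 7, 4, 10, 3, 15, 12, 13, 16, 0, 14, 6]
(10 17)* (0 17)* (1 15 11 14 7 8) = [17, 15, 2, 3, 4, 5, 6, 8, 1, 9, 0, 14, 12, 13, 7, 11, 16, 10] = (0 17 10)(1 15 11 14 7 8)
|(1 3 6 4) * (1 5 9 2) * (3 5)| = |(1 5 9 2)(3 6 4)| = 12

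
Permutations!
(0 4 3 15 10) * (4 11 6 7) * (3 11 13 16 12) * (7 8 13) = [7, 1, 2, 15, 11, 5, 8, 4, 13, 9, 0, 6, 3, 16, 14, 10, 12] = (0 7 4 11 6 8 13 16 12 3 15 10)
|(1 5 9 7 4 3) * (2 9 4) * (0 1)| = |(0 1 5 4 3)(2 9 7)| = 15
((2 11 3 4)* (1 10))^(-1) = (1 10)(2 4 3 11) = [0, 10, 4, 11, 3, 5, 6, 7, 8, 9, 1, 2]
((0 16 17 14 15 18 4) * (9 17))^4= (0 14)(4 17)(9 18)(15 16)= [14, 1, 2, 3, 17, 5, 6, 7, 8, 18, 10, 11, 12, 13, 0, 16, 15, 4, 9]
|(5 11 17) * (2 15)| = 6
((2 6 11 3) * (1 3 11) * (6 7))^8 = [0, 7, 1, 6, 4, 5, 2, 3, 8, 9, 10, 11] = (11)(1 7 3 6 2)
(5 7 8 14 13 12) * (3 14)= (3 14 13 12 5 7 8)= [0, 1, 2, 14, 4, 7, 6, 8, 3, 9, 10, 11, 5, 12, 13]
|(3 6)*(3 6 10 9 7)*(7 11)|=|(3 10 9 11 7)|=5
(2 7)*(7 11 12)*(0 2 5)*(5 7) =(0 2 11 12 5) =[2, 1, 11, 3, 4, 0, 6, 7, 8, 9, 10, 12, 5]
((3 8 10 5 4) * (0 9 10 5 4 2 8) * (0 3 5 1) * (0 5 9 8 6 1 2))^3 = (10)(0 6)(1 8)(2 5) = [6, 8, 5, 3, 4, 2, 0, 7, 1, 9, 10]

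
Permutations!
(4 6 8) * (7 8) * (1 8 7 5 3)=(1 8 4 6 5 3)=[0, 8, 2, 1, 6, 3, 5, 7, 4]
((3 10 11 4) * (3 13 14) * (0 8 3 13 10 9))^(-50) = (14)(0 3)(4 10 11)(8 9) = [3, 1, 2, 0, 10, 5, 6, 7, 9, 8, 11, 4, 12, 13, 14]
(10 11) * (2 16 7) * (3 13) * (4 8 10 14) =(2 16 7)(3 13)(4 8 10 11 14) =[0, 1, 16, 13, 8, 5, 6, 2, 10, 9, 11, 14, 12, 3, 4, 15, 7]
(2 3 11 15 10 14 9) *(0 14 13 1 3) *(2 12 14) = (0 2)(1 3 11 15 10 13)(9 12 14) = [2, 3, 0, 11, 4, 5, 6, 7, 8, 12, 13, 15, 14, 1, 9, 10]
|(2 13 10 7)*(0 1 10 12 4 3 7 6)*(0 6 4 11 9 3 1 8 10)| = |(0 8 10 4 1)(2 13 12 11 9 3 7)| = 35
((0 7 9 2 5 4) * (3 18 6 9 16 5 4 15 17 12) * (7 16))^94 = (0 2 6 3 17 5)(4 9 18 12 15 16) = [2, 1, 6, 17, 9, 0, 3, 7, 8, 18, 10, 11, 15, 13, 14, 16, 4, 5, 12]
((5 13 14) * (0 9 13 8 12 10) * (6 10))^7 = [6, 1, 2, 3, 4, 13, 8, 7, 14, 10, 12, 11, 5, 0, 9] = (0 6 8 14 9 10 12 5 13)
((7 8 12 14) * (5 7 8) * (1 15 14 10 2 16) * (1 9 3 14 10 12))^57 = (1 2 3)(5 7)(8 10 9)(14 15 16) = [0, 2, 3, 1, 4, 7, 6, 5, 10, 8, 9, 11, 12, 13, 15, 16, 14]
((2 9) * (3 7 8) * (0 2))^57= (9)= [0, 1, 2, 3, 4, 5, 6, 7, 8, 9]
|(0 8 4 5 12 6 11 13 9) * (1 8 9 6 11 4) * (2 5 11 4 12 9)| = 20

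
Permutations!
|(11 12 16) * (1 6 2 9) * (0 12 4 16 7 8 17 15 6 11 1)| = 36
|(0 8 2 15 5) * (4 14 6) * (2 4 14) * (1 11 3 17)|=12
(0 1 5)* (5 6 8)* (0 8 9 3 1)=(1 6 9 3)(5 8)=[0, 6, 2, 1, 4, 8, 9, 7, 5, 3]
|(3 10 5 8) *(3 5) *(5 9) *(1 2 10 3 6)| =12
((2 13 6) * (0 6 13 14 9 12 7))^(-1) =(0 7 12 9 14 2 6) =[7, 1, 6, 3, 4, 5, 0, 12, 8, 14, 10, 11, 9, 13, 2]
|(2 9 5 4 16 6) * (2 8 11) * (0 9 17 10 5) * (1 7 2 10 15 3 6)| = |(0 9)(1 7 2 17 15 3 6 8 11 10 5 4 16)| = 26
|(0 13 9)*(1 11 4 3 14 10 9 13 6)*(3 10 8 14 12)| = |(0 6 1 11 4 10 9)(3 12)(8 14)| = 14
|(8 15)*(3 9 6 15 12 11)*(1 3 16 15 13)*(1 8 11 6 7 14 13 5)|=30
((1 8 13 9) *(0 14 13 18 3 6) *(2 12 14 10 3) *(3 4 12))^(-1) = [6, 9, 18, 2, 10, 5, 3, 7, 1, 13, 0, 11, 4, 14, 12, 15, 16, 17, 8] = (0 6 3 2 18 8 1 9 13 14 12 4 10)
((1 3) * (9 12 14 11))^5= (1 3)(9 12 14 11)= [0, 3, 2, 1, 4, 5, 6, 7, 8, 12, 10, 9, 14, 13, 11]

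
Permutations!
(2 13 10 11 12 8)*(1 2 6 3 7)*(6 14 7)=(1 2 13 10 11 12 8 14 7)(3 6)=[0, 2, 13, 6, 4, 5, 3, 1, 14, 9, 11, 12, 8, 10, 7]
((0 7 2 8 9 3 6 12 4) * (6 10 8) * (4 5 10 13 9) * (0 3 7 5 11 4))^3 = [8, 1, 11, 7, 9, 0, 4, 12, 10, 6, 5, 13, 3, 2] = (0 8 10 5)(2 11 13)(3 7 12)(4 9 6)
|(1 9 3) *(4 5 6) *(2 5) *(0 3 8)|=|(0 3 1 9 8)(2 5 6 4)|=20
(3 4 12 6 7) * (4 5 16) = [0, 1, 2, 5, 12, 16, 7, 3, 8, 9, 10, 11, 6, 13, 14, 15, 4] = (3 5 16 4 12 6 7)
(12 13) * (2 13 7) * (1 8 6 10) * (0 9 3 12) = [9, 8, 13, 12, 4, 5, 10, 2, 6, 3, 1, 11, 7, 0] = (0 9 3 12 7 2 13)(1 8 6 10)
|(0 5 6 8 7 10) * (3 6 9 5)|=6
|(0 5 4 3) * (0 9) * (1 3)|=|(0 5 4 1 3 9)|=6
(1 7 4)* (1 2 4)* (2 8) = [0, 7, 4, 3, 8, 5, 6, 1, 2] = (1 7)(2 4 8)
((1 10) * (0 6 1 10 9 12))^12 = [1, 12, 2, 3, 4, 5, 9, 7, 8, 0, 10, 11, 6] = (0 1 12 6 9)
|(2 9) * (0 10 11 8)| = 4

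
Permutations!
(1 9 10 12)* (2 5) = (1 9 10 12)(2 5) = [0, 9, 5, 3, 4, 2, 6, 7, 8, 10, 12, 11, 1]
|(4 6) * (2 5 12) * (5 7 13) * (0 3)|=10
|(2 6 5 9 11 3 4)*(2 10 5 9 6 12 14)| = 21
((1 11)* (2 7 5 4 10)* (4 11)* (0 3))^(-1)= [3, 11, 10, 0, 1, 7, 6, 2, 8, 9, 4, 5]= (0 3)(1 11 5 7 2 10 4)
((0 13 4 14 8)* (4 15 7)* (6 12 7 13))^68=(15)(0 14 7 6 8 4 12)=[14, 1, 2, 3, 12, 5, 8, 6, 4, 9, 10, 11, 0, 13, 7, 15]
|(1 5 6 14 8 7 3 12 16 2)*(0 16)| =11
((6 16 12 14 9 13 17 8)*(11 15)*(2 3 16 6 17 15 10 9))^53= (2 12 3 14 16)(8 17)(9 11 13 10 15)= [0, 1, 12, 14, 4, 5, 6, 7, 17, 11, 15, 13, 3, 10, 16, 9, 2, 8]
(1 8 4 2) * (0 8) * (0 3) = (0 8 4 2 1 3) = [8, 3, 1, 0, 2, 5, 6, 7, 4]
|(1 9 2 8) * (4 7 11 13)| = 4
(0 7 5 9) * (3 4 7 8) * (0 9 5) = (9)(0 8 3 4 7) = [8, 1, 2, 4, 7, 5, 6, 0, 3, 9]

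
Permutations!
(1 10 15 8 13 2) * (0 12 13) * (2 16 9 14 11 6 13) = (0 12 2 1 10 15 8)(6 13 16 9 14 11) = [12, 10, 1, 3, 4, 5, 13, 7, 0, 14, 15, 6, 2, 16, 11, 8, 9]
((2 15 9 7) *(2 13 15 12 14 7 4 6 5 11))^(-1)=[0, 1, 11, 3, 9, 6, 4, 14, 8, 15, 10, 5, 2, 7, 12, 13]=(2 11 5 6 4 9 15 13 7 14 12)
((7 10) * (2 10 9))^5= [0, 1, 10, 3, 4, 5, 6, 9, 8, 2, 7]= (2 10 7 9)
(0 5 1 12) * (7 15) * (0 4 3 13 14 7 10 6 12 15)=(0 5 1 15 10 6 12 4 3 13 14 7)=[5, 15, 2, 13, 3, 1, 12, 0, 8, 9, 6, 11, 4, 14, 7, 10]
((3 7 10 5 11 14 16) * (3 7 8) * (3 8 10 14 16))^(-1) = (3 14 7 16 11 5 10) = [0, 1, 2, 14, 4, 10, 6, 16, 8, 9, 3, 5, 12, 13, 7, 15, 11]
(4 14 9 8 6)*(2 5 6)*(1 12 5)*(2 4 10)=(1 12 5 6 10 2)(4 14 9 8)=[0, 12, 1, 3, 14, 6, 10, 7, 4, 8, 2, 11, 5, 13, 9]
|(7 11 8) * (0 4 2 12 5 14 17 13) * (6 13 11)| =12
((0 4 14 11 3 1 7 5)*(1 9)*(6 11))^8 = (0 7 9 11 14)(1 3 6 4 5) = [7, 3, 2, 6, 5, 1, 4, 9, 8, 11, 10, 14, 12, 13, 0]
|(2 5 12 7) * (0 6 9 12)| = 7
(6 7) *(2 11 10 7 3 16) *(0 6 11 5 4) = (0 6 3 16 2 5 4)(7 11 10) = [6, 1, 5, 16, 0, 4, 3, 11, 8, 9, 7, 10, 12, 13, 14, 15, 2]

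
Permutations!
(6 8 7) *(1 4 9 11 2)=(1 4 9 11 2)(6 8 7)=[0, 4, 1, 3, 9, 5, 8, 6, 7, 11, 10, 2]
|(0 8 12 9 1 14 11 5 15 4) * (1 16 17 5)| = |(0 8 12 9 16 17 5 15 4)(1 14 11)| = 9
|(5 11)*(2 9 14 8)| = 4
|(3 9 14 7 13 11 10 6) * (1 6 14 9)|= 15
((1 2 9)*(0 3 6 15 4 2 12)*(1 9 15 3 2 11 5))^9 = (0 2 15 4 11 5 1 12)(3 6) = [2, 12, 15, 6, 11, 1, 3, 7, 8, 9, 10, 5, 0, 13, 14, 4]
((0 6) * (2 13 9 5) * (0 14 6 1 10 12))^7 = (0 12 10 1)(2 5 9 13)(6 14) = [12, 0, 5, 3, 4, 9, 14, 7, 8, 13, 1, 11, 10, 2, 6]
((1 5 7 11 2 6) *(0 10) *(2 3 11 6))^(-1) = [10, 6, 2, 11, 4, 1, 7, 5, 8, 9, 0, 3] = (0 10)(1 6 7 5)(3 11)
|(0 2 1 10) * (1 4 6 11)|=7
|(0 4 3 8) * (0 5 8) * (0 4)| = |(3 4)(5 8)| = 2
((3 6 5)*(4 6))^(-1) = [0, 1, 2, 5, 3, 6, 4] = (3 5 6 4)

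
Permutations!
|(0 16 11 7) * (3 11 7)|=6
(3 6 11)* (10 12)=(3 6 11)(10 12)=[0, 1, 2, 6, 4, 5, 11, 7, 8, 9, 12, 3, 10]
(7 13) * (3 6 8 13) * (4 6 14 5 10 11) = (3 14 5 10 11 4 6 8 13 7) = [0, 1, 2, 14, 6, 10, 8, 3, 13, 9, 11, 4, 12, 7, 5]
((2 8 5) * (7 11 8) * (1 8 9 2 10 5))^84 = [0, 1, 2, 3, 4, 5, 6, 7, 8, 9, 10, 11] = (11)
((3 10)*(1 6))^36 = (10) = [0, 1, 2, 3, 4, 5, 6, 7, 8, 9, 10]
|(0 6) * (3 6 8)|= |(0 8 3 6)|= 4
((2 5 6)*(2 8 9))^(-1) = [0, 1, 9, 3, 4, 2, 5, 7, 6, 8] = (2 9 8 6 5)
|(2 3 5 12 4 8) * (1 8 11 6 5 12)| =9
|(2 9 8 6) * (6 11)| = 5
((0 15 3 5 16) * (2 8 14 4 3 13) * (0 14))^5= (16)= [0, 1, 2, 3, 4, 5, 6, 7, 8, 9, 10, 11, 12, 13, 14, 15, 16]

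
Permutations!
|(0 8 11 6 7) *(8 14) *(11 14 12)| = 10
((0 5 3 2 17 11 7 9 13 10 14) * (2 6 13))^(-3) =(0 13 5 10 3 14 6)(2 11 9 17 7) =[13, 1, 11, 14, 4, 10, 0, 2, 8, 17, 3, 9, 12, 5, 6, 15, 16, 7]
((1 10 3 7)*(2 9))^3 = (1 7 3 10)(2 9) = [0, 7, 9, 10, 4, 5, 6, 3, 8, 2, 1]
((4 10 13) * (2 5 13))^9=[0, 1, 10, 3, 13, 2, 6, 7, 8, 9, 4, 11, 12, 5]=(2 10 4 13 5)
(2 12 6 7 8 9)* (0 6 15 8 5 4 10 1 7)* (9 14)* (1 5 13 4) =(0 6)(1 7 13 4 10 5)(2 12 15 8 14 9) =[6, 7, 12, 3, 10, 1, 0, 13, 14, 2, 5, 11, 15, 4, 9, 8]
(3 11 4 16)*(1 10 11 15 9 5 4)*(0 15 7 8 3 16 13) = (16)(0 15 9 5 4 13)(1 10 11)(3 7 8) = [15, 10, 2, 7, 13, 4, 6, 8, 3, 5, 11, 1, 12, 0, 14, 9, 16]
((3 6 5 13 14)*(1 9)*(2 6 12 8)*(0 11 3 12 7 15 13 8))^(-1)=(0 12 14 13 15 7 3 11)(1 9)(2 8 5 6)=[12, 9, 8, 11, 4, 6, 2, 3, 5, 1, 10, 0, 14, 15, 13, 7]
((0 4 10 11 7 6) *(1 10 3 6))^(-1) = (0 6 3 4)(1 7 11 10) = [6, 7, 2, 4, 0, 5, 3, 11, 8, 9, 1, 10]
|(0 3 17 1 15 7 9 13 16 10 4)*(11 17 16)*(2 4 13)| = 13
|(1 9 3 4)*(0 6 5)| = |(0 6 5)(1 9 3 4)| = 12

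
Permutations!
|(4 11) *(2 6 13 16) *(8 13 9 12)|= |(2 6 9 12 8 13 16)(4 11)|= 14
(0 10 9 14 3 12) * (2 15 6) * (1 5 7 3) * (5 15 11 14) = (0 10 9 5 7 3 12)(1 15 6 2 11 14) = [10, 15, 11, 12, 4, 7, 2, 3, 8, 5, 9, 14, 0, 13, 1, 6]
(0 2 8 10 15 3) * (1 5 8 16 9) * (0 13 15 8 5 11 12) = (0 2 16 9 1 11 12)(3 13 15)(8 10) = [2, 11, 16, 13, 4, 5, 6, 7, 10, 1, 8, 12, 0, 15, 14, 3, 9]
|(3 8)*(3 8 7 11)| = |(3 7 11)| = 3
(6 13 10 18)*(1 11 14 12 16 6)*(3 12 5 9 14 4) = (1 11 4 3 12 16 6 13 10 18)(5 9 14) = [0, 11, 2, 12, 3, 9, 13, 7, 8, 14, 18, 4, 16, 10, 5, 15, 6, 17, 1]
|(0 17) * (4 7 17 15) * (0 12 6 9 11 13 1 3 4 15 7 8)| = 12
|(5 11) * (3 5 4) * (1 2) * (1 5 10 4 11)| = 3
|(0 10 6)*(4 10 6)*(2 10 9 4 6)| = |(0 2 10 6)(4 9)| = 4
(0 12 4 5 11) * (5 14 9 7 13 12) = (0 5 11)(4 14 9 7 13 12) = [5, 1, 2, 3, 14, 11, 6, 13, 8, 7, 10, 0, 4, 12, 9]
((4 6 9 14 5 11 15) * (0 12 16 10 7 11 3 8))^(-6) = (0 6 16 14 7 3 15)(4 12 9 10 5 11 8) = [6, 1, 2, 15, 12, 11, 16, 3, 4, 10, 5, 8, 9, 13, 7, 0, 14]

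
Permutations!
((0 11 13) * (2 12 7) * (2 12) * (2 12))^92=(0 13 11)(2 7 12)=[13, 1, 7, 3, 4, 5, 6, 12, 8, 9, 10, 0, 2, 11]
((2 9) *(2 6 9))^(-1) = (6 9) = [0, 1, 2, 3, 4, 5, 9, 7, 8, 6]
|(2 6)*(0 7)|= 2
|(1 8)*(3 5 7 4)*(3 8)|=6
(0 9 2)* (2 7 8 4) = (0 9 7 8 4 2) = [9, 1, 0, 3, 2, 5, 6, 8, 4, 7]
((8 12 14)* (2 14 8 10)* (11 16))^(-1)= [0, 1, 10, 3, 4, 5, 6, 7, 12, 9, 14, 16, 8, 13, 2, 15, 11]= (2 10 14)(8 12)(11 16)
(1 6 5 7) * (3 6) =[0, 3, 2, 6, 4, 7, 5, 1] =(1 3 6 5 7)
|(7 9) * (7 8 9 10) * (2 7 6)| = |(2 7 10 6)(8 9)| = 4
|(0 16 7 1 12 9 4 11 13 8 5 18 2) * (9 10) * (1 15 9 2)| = 15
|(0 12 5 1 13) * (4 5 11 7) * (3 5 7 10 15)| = |(0 12 11 10 15 3 5 1 13)(4 7)| = 18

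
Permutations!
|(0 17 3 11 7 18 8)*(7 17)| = 12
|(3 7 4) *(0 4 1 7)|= |(0 4 3)(1 7)|= 6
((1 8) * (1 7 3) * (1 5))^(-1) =(1 5 3 7 8) =[0, 5, 2, 7, 4, 3, 6, 8, 1]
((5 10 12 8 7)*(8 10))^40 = (12)(5 8 7) = [0, 1, 2, 3, 4, 8, 6, 5, 7, 9, 10, 11, 12]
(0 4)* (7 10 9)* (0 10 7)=[4, 1, 2, 3, 10, 5, 6, 7, 8, 0, 9]=(0 4 10 9)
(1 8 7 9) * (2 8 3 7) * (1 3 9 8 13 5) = [0, 9, 13, 7, 4, 1, 6, 8, 2, 3, 10, 11, 12, 5] = (1 9 3 7 8 2 13 5)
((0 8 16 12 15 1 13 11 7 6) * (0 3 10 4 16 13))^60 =[4, 10, 2, 8, 11, 5, 0, 1, 16, 9, 13, 15, 6, 12, 14, 3, 7] =(0 4 11 15 3 8 16 7 1 10 13 12 6)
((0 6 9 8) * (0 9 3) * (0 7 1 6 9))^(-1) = (0 8 9)(1 7 3 6) = [8, 7, 2, 6, 4, 5, 1, 3, 9, 0]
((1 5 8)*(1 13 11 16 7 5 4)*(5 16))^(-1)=[0, 4, 2, 3, 1, 11, 6, 16, 5, 9, 10, 13, 12, 8, 14, 15, 7]=(1 4)(5 11 13 8)(7 16)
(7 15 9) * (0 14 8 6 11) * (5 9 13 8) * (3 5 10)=(0 14 10 3 5 9 7 15 13 8 6 11)=[14, 1, 2, 5, 4, 9, 11, 15, 6, 7, 3, 0, 12, 8, 10, 13]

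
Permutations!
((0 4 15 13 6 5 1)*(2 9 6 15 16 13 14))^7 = (0 9 13 1 2 16 5 14 4 6 15) = [9, 2, 16, 3, 6, 14, 15, 7, 8, 13, 10, 11, 12, 1, 4, 0, 5]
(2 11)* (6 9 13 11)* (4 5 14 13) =(2 6 9 4 5 14 13 11) =[0, 1, 6, 3, 5, 14, 9, 7, 8, 4, 10, 2, 12, 11, 13]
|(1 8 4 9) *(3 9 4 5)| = |(1 8 5 3 9)| = 5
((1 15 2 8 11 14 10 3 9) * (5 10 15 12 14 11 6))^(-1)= (1 9 3 10 5 6 8 2 15 14 12)= [0, 9, 15, 10, 4, 6, 8, 7, 2, 3, 5, 11, 1, 13, 12, 14]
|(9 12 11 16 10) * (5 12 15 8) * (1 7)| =|(1 7)(5 12 11 16 10 9 15 8)| =8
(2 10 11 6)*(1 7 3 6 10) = (1 7 3 6 2)(10 11) = [0, 7, 1, 6, 4, 5, 2, 3, 8, 9, 11, 10]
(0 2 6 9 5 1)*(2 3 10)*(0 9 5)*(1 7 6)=(0 3 10 2 1 9)(5 7 6)=[3, 9, 1, 10, 4, 7, 5, 6, 8, 0, 2]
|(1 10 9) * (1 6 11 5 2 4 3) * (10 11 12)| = |(1 11 5 2 4 3)(6 12 10 9)| = 12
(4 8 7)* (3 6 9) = [0, 1, 2, 6, 8, 5, 9, 4, 7, 3] = (3 6 9)(4 8 7)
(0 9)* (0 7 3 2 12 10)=[9, 1, 12, 2, 4, 5, 6, 3, 8, 7, 0, 11, 10]=(0 9 7 3 2 12 10)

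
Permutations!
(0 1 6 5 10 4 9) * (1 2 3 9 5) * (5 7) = [2, 6, 3, 9, 7, 10, 1, 5, 8, 0, 4] = (0 2 3 9)(1 6)(4 7 5 10)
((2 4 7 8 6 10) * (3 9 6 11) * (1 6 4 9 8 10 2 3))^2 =[0, 2, 4, 11, 10, 5, 9, 3, 1, 7, 8, 6] =(1 2 4 10 8)(3 11 6 9 7)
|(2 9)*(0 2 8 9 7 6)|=|(0 2 7 6)(8 9)|=4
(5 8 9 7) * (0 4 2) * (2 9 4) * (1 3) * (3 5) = (0 2)(1 5 8 4 9 7 3) = [2, 5, 0, 1, 9, 8, 6, 3, 4, 7]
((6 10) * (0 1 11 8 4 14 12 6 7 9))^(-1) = (0 9 7 10 6 12 14 4 8 11 1) = [9, 0, 2, 3, 8, 5, 12, 10, 11, 7, 6, 1, 14, 13, 4]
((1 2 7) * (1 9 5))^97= (1 7 5 2 9)= [0, 7, 9, 3, 4, 2, 6, 5, 8, 1]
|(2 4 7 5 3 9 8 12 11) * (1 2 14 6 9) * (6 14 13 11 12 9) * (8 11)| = 12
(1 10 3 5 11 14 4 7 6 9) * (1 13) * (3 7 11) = (1 10 7 6 9 13)(3 5)(4 11 14) = [0, 10, 2, 5, 11, 3, 9, 6, 8, 13, 7, 14, 12, 1, 4]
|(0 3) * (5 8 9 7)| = |(0 3)(5 8 9 7)| = 4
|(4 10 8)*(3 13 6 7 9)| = 15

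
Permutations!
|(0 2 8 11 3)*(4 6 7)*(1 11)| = |(0 2 8 1 11 3)(4 6 7)| = 6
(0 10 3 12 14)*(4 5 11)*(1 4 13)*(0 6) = (0 10 3 12 14 6)(1 4 5 11 13) = [10, 4, 2, 12, 5, 11, 0, 7, 8, 9, 3, 13, 14, 1, 6]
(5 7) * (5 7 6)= (7)(5 6)= [0, 1, 2, 3, 4, 6, 5, 7]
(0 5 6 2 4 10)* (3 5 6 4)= [6, 1, 3, 5, 10, 4, 2, 7, 8, 9, 0]= (0 6 2 3 5 4 10)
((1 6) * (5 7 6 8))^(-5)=(8)=[0, 1, 2, 3, 4, 5, 6, 7, 8]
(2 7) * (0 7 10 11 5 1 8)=[7, 8, 10, 3, 4, 1, 6, 2, 0, 9, 11, 5]=(0 7 2 10 11 5 1 8)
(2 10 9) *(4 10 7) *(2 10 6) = (2 7 4 6)(9 10) = [0, 1, 7, 3, 6, 5, 2, 4, 8, 10, 9]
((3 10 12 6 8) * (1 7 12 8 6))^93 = [0, 1, 2, 3, 4, 5, 6, 7, 8, 9, 10, 11, 12] = (12)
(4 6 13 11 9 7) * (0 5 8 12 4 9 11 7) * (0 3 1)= [5, 0, 2, 1, 6, 8, 13, 9, 12, 3, 10, 11, 4, 7]= (0 5 8 12 4 6 13 7 9 3 1)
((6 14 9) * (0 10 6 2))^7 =(0 10 6 14 9 2) =[10, 1, 0, 3, 4, 5, 14, 7, 8, 2, 6, 11, 12, 13, 9]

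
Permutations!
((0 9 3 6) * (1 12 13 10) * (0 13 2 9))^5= [0, 6, 10, 12, 4, 5, 2, 7, 8, 1, 3, 11, 13, 9]= (1 6 2 10 3 12 13 9)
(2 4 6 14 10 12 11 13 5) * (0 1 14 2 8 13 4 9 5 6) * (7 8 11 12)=(0 1 14 10 7 8 13 6 2 9 5 11 4)=[1, 14, 9, 3, 0, 11, 2, 8, 13, 5, 7, 4, 12, 6, 10]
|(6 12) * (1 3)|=2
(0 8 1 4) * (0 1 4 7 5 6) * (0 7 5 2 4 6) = (0 8 6 7 2 4 1 5) = [8, 5, 4, 3, 1, 0, 7, 2, 6]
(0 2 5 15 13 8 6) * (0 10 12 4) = (0 2 5 15 13 8 6 10 12 4) = [2, 1, 5, 3, 0, 15, 10, 7, 6, 9, 12, 11, 4, 8, 14, 13]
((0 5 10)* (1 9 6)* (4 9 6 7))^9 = [0, 6, 2, 3, 4, 5, 1, 7, 8, 9, 10] = (10)(1 6)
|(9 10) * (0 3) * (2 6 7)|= 6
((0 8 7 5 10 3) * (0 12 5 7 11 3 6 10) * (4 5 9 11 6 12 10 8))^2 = (0 5 4)(3 12 11 10 9) = [5, 1, 2, 12, 0, 4, 6, 7, 8, 3, 9, 10, 11]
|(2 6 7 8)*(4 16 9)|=|(2 6 7 8)(4 16 9)|=12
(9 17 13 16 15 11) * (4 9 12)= (4 9 17 13 16 15 11 12)= [0, 1, 2, 3, 9, 5, 6, 7, 8, 17, 10, 12, 4, 16, 14, 11, 15, 13]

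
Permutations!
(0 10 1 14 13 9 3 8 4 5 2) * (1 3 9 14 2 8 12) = (0 10 3 12 1 2)(4 5 8)(13 14) = [10, 2, 0, 12, 5, 8, 6, 7, 4, 9, 3, 11, 1, 14, 13]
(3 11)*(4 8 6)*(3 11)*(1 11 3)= (1 11 3)(4 8 6)= [0, 11, 2, 1, 8, 5, 4, 7, 6, 9, 10, 3]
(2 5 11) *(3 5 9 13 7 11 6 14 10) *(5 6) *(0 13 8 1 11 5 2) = [13, 11, 9, 6, 4, 2, 14, 5, 1, 8, 3, 0, 12, 7, 10] = (0 13 7 5 2 9 8 1 11)(3 6 14 10)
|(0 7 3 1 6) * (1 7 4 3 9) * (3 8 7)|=7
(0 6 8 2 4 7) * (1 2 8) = (8)(0 6 1 2 4 7) = [6, 2, 4, 3, 7, 5, 1, 0, 8]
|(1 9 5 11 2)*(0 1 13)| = |(0 1 9 5 11 2 13)| = 7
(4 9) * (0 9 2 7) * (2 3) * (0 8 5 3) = (0 9 4)(2 7 8 5 3) = [9, 1, 7, 2, 0, 3, 6, 8, 5, 4]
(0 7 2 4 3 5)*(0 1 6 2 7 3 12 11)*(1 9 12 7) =(0 3 5 9 12 11)(1 6 2 4 7) =[3, 6, 4, 5, 7, 9, 2, 1, 8, 12, 10, 0, 11]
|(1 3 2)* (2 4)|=|(1 3 4 2)|=4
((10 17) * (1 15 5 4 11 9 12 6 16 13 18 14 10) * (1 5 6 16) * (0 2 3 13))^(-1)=[16, 6, 0, 2, 5, 17, 15, 7, 8, 11, 14, 4, 9, 3, 18, 1, 12, 10, 13]=(0 16 12 9 11 4 5 17 10 14 18 13 3 2)(1 6 15)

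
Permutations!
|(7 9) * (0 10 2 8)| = 4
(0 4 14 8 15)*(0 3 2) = (0 4 14 8 15 3 2) = [4, 1, 0, 2, 14, 5, 6, 7, 15, 9, 10, 11, 12, 13, 8, 3]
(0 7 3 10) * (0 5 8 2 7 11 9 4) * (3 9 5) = (0 11 5 8 2 7 9 4)(3 10) = [11, 1, 7, 10, 0, 8, 6, 9, 2, 4, 3, 5]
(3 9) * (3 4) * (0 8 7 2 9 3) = (0 8 7 2 9 4) = [8, 1, 9, 3, 0, 5, 6, 2, 7, 4]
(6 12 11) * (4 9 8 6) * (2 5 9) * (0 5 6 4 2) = (0 5 9 8 4)(2 6 12 11) = [5, 1, 6, 3, 0, 9, 12, 7, 4, 8, 10, 2, 11]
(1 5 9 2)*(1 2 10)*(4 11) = (1 5 9 10)(4 11) = [0, 5, 2, 3, 11, 9, 6, 7, 8, 10, 1, 4]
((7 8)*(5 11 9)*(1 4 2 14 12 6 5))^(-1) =[0, 9, 4, 3, 1, 6, 12, 8, 7, 11, 10, 5, 14, 13, 2] =(1 9 11 5 6 12 14 2 4)(7 8)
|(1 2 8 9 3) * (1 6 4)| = |(1 2 8 9 3 6 4)| = 7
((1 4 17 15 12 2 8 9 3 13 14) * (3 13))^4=[0, 12, 14, 3, 2, 5, 6, 7, 1, 4, 10, 11, 13, 17, 15, 9, 16, 8]=(1 12 13 17 8)(2 14 15 9 4)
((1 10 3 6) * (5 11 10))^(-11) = (1 5 11 10 3 6) = [0, 5, 2, 6, 4, 11, 1, 7, 8, 9, 3, 10]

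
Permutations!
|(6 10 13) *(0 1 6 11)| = |(0 1 6 10 13 11)| = 6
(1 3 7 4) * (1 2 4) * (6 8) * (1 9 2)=[0, 3, 4, 7, 1, 5, 8, 9, 6, 2]=(1 3 7 9 2 4)(6 8)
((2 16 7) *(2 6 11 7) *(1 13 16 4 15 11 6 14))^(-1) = (1 14 7 11 15 4 2 16 13) = [0, 14, 16, 3, 2, 5, 6, 11, 8, 9, 10, 15, 12, 1, 7, 4, 13]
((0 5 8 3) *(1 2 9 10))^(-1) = (0 3 8 5)(1 10 9 2) = [3, 10, 1, 8, 4, 0, 6, 7, 5, 2, 9]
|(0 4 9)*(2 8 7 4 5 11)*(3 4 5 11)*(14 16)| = 18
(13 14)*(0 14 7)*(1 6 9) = [14, 6, 2, 3, 4, 5, 9, 0, 8, 1, 10, 11, 12, 7, 13] = (0 14 13 7)(1 6 9)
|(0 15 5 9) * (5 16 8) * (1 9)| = |(0 15 16 8 5 1 9)| = 7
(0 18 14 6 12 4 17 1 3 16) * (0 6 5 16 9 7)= [18, 3, 2, 9, 17, 16, 12, 0, 8, 7, 10, 11, 4, 13, 5, 15, 6, 1, 14]= (0 18 14 5 16 6 12 4 17 1 3 9 7)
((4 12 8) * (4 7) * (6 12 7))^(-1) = (4 7)(6 8 12) = [0, 1, 2, 3, 7, 5, 8, 4, 12, 9, 10, 11, 6]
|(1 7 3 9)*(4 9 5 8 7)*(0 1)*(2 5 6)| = 12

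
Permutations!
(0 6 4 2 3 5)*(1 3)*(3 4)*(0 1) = (0 6 3 5 1 4 2) = [6, 4, 0, 5, 2, 1, 3]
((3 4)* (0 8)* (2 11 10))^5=(0 8)(2 10 11)(3 4)=[8, 1, 10, 4, 3, 5, 6, 7, 0, 9, 11, 2]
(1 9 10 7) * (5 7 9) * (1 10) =[0, 5, 2, 3, 4, 7, 6, 10, 8, 1, 9] =(1 5 7 10 9)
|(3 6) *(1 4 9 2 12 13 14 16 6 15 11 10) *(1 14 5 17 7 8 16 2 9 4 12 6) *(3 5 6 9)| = 63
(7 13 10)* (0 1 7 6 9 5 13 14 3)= (0 1 7 14 3)(5 13 10 6 9)= [1, 7, 2, 0, 4, 13, 9, 14, 8, 5, 6, 11, 12, 10, 3]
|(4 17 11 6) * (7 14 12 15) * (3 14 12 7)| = |(3 14 7 12 15)(4 17 11 6)| = 20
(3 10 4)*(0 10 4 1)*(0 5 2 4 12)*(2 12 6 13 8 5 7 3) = (0 10 1 7 3 6 13 8 5 12)(2 4) = [10, 7, 4, 6, 2, 12, 13, 3, 5, 9, 1, 11, 0, 8]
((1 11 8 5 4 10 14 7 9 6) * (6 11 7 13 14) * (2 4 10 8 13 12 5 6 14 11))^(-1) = (1 6 8 4 2 9 7)(5 12 14 10)(11 13) = [0, 6, 9, 3, 2, 12, 8, 1, 4, 7, 5, 13, 14, 11, 10]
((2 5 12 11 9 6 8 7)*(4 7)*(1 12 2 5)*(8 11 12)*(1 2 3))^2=(12)(1 4 5)(3 8 7)(6 9 11)=[0, 4, 2, 8, 5, 1, 9, 3, 7, 11, 10, 6, 12]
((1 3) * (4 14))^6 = (14) = [0, 1, 2, 3, 4, 5, 6, 7, 8, 9, 10, 11, 12, 13, 14]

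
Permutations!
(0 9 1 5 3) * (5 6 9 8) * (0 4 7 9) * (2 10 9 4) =(0 8 5 3 2 10 9 1 6)(4 7) =[8, 6, 10, 2, 7, 3, 0, 4, 5, 1, 9]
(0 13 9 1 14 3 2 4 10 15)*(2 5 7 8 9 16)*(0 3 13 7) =[7, 14, 4, 5, 10, 0, 6, 8, 9, 1, 15, 11, 12, 16, 13, 3, 2] =(0 7 8 9 1 14 13 16 2 4 10 15 3 5)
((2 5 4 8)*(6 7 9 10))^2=(2 4)(5 8)(6 9)(7 10)=[0, 1, 4, 3, 2, 8, 9, 10, 5, 6, 7]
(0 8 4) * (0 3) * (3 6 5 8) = (0 3)(4 6 5 8) = [3, 1, 2, 0, 6, 8, 5, 7, 4]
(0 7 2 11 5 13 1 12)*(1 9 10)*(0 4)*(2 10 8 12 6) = (0 7 10 1 6 2 11 5 13 9 8 12 4) = [7, 6, 11, 3, 0, 13, 2, 10, 12, 8, 1, 5, 4, 9]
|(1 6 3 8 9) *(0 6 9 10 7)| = 6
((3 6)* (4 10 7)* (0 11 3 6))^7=(0 11 3)(4 10 7)=[11, 1, 2, 0, 10, 5, 6, 4, 8, 9, 7, 3]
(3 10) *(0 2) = (0 2)(3 10) = [2, 1, 0, 10, 4, 5, 6, 7, 8, 9, 3]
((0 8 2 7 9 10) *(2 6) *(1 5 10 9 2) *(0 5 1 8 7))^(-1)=[2, 1, 7, 3, 4, 10, 8, 0, 6, 9, 5]=(0 2 7)(5 10)(6 8)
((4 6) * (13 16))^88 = (16) = [0, 1, 2, 3, 4, 5, 6, 7, 8, 9, 10, 11, 12, 13, 14, 15, 16]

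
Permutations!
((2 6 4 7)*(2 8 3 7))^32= [0, 1, 4, 8, 6, 5, 2, 3, 7]= (2 4 6)(3 8 7)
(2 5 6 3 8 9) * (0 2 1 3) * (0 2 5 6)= (0 5)(1 3 8 9)(2 6)= [5, 3, 6, 8, 4, 0, 2, 7, 9, 1]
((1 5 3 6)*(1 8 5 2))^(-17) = [0, 2, 1, 5, 4, 8, 3, 7, 6] = (1 2)(3 5 8 6)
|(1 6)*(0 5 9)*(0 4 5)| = |(1 6)(4 5 9)| = 6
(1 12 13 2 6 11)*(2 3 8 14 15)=(1 12 13 3 8 14 15 2 6 11)=[0, 12, 6, 8, 4, 5, 11, 7, 14, 9, 10, 1, 13, 3, 15, 2]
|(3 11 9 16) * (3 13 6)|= |(3 11 9 16 13 6)|= 6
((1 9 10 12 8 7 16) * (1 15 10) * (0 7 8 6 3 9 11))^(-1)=(0 11 1 9 3 6 12 10 15 16 7)=[11, 9, 2, 6, 4, 5, 12, 0, 8, 3, 15, 1, 10, 13, 14, 16, 7]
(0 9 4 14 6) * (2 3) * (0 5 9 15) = (0 15)(2 3)(4 14 6 5 9) = [15, 1, 3, 2, 14, 9, 5, 7, 8, 4, 10, 11, 12, 13, 6, 0]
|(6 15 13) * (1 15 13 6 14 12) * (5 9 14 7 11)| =|(1 15 6 13 7 11 5 9 14 12)| =10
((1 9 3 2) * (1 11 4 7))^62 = (1 7 4 11 2 3 9) = [0, 7, 3, 9, 11, 5, 6, 4, 8, 1, 10, 2]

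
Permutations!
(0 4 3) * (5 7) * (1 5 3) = (0 4 1 5 7 3) = [4, 5, 2, 0, 1, 7, 6, 3]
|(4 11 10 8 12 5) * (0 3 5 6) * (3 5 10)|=|(0 5 4 11 3 10 8 12 6)|=9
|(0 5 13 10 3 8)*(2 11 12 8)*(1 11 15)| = |(0 5 13 10 3 2 15 1 11 12 8)| = 11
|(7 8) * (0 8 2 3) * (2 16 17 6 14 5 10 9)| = |(0 8 7 16 17 6 14 5 10 9 2 3)| = 12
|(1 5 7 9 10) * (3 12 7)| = 7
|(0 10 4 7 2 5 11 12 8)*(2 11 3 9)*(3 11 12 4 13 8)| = 8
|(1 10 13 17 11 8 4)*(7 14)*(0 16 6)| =|(0 16 6)(1 10 13 17 11 8 4)(7 14)| =42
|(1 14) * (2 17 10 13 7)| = |(1 14)(2 17 10 13 7)| = 10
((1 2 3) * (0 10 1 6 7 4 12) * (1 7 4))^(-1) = (0 12 4 6 3 2 1 7 10) = [12, 7, 1, 2, 6, 5, 3, 10, 8, 9, 0, 11, 4]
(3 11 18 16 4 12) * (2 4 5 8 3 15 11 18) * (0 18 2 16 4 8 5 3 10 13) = [18, 1, 8, 2, 12, 5, 6, 7, 10, 9, 13, 16, 15, 0, 14, 11, 3, 17, 4] = (0 18 4 12 15 11 16 3 2 8 10 13)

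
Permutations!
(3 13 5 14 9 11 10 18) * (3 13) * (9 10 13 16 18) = [0, 1, 2, 3, 4, 14, 6, 7, 8, 11, 9, 13, 12, 5, 10, 15, 18, 17, 16] = (5 14 10 9 11 13)(16 18)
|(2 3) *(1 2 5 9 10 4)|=7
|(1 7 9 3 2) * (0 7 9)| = 4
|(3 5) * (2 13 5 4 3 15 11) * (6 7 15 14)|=8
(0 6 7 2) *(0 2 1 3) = (0 6 7 1 3) = [6, 3, 2, 0, 4, 5, 7, 1]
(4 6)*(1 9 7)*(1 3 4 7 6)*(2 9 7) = [0, 7, 9, 4, 1, 5, 2, 3, 8, 6] = (1 7 3 4)(2 9 6)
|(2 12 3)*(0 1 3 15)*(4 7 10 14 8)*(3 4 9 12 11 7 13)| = |(0 1 4 13 3 2 11 7 10 14 8 9 12 15)| = 14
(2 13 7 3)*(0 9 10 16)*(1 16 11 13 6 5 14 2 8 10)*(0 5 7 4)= (0 9 1 16 5 14 2 6 7 3 8 10 11 13 4)= [9, 16, 6, 8, 0, 14, 7, 3, 10, 1, 11, 13, 12, 4, 2, 15, 5]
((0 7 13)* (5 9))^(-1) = (0 13 7)(5 9) = [13, 1, 2, 3, 4, 9, 6, 0, 8, 5, 10, 11, 12, 7]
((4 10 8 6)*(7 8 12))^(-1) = [0, 1, 2, 3, 6, 5, 8, 12, 7, 9, 4, 11, 10] = (4 6 8 7 12 10)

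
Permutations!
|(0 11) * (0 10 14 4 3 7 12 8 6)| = 10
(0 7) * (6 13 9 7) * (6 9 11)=(0 9 7)(6 13 11)=[9, 1, 2, 3, 4, 5, 13, 0, 8, 7, 10, 6, 12, 11]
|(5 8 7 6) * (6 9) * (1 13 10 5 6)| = 7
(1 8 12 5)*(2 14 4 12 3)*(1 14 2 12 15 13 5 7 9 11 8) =(3 12 7 9 11 8)(4 15 13 5 14) =[0, 1, 2, 12, 15, 14, 6, 9, 3, 11, 10, 8, 7, 5, 4, 13]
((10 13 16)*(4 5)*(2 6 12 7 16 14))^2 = (2 12 16 13)(6 7 10 14) = [0, 1, 12, 3, 4, 5, 7, 10, 8, 9, 14, 11, 16, 2, 6, 15, 13]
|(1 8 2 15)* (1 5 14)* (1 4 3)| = 8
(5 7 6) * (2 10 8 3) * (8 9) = (2 10 9 8 3)(5 7 6) = [0, 1, 10, 2, 4, 7, 5, 6, 3, 8, 9]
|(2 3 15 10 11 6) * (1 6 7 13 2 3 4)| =10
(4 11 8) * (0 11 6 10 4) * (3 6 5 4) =[11, 1, 2, 6, 5, 4, 10, 7, 0, 9, 3, 8] =(0 11 8)(3 6 10)(4 5)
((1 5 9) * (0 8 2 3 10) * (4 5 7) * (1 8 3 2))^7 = (0 3 10)(1 7 4 5 9 8) = [3, 7, 2, 10, 5, 9, 6, 4, 1, 8, 0]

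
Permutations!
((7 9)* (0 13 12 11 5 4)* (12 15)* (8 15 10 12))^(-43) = [4, 1, 2, 3, 5, 11, 6, 9, 15, 7, 13, 12, 10, 0, 14, 8] = (0 4 5 11 12 10 13)(7 9)(8 15)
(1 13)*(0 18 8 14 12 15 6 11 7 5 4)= (0 18 8 14 12 15 6 11 7 5 4)(1 13)= [18, 13, 2, 3, 0, 4, 11, 5, 14, 9, 10, 7, 15, 1, 12, 6, 16, 17, 8]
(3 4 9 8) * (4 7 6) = (3 7 6 4 9 8) = [0, 1, 2, 7, 9, 5, 4, 6, 3, 8]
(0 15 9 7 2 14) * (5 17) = [15, 1, 14, 3, 4, 17, 6, 2, 8, 7, 10, 11, 12, 13, 0, 9, 16, 5] = (0 15 9 7 2 14)(5 17)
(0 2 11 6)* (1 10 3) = [2, 10, 11, 1, 4, 5, 0, 7, 8, 9, 3, 6] = (0 2 11 6)(1 10 3)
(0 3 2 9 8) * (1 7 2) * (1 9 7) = [3, 1, 7, 9, 4, 5, 6, 2, 0, 8] = (0 3 9 8)(2 7)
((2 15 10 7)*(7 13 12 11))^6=[0, 1, 7, 3, 4, 5, 6, 11, 8, 9, 15, 12, 13, 10, 14, 2]=(2 7 11 12 13 10 15)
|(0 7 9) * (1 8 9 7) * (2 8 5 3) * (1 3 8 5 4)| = 6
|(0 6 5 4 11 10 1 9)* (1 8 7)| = 10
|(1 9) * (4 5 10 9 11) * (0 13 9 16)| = |(0 13 9 1 11 4 5 10 16)| = 9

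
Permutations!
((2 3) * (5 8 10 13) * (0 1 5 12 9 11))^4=(0 10 11 8 9 5 12 1 13)=[10, 13, 2, 3, 4, 12, 6, 7, 9, 5, 11, 8, 1, 0]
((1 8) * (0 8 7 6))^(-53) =(0 1 6 8 7) =[1, 6, 2, 3, 4, 5, 8, 0, 7]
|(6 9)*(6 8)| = 3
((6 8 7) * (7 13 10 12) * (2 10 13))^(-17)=[0, 1, 10, 3, 4, 5, 8, 6, 2, 9, 12, 11, 7, 13]=(13)(2 10 12 7 6 8)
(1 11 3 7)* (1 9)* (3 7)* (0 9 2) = (0 9 1 11 7 2) = [9, 11, 0, 3, 4, 5, 6, 2, 8, 1, 10, 7]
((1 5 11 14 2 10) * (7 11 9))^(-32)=(14)=[0, 1, 2, 3, 4, 5, 6, 7, 8, 9, 10, 11, 12, 13, 14]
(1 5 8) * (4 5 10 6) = (1 10 6 4 5 8) = [0, 10, 2, 3, 5, 8, 4, 7, 1, 9, 6]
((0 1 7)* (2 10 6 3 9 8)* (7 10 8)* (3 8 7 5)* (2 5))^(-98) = (0 10 8 3 2)(1 6 5 9 7) = [10, 6, 0, 2, 4, 9, 5, 1, 3, 7, 8]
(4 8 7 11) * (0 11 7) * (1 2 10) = (0 11 4 8)(1 2 10) = [11, 2, 10, 3, 8, 5, 6, 7, 0, 9, 1, 4]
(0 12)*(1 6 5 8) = (0 12)(1 6 5 8) = [12, 6, 2, 3, 4, 8, 5, 7, 1, 9, 10, 11, 0]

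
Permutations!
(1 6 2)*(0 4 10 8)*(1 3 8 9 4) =(0 1 6 2 3 8)(4 10 9) =[1, 6, 3, 8, 10, 5, 2, 7, 0, 4, 9]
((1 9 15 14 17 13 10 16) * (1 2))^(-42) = (1 14 10)(2 15 13)(9 17 16) = [0, 14, 15, 3, 4, 5, 6, 7, 8, 17, 1, 11, 12, 2, 10, 13, 9, 16]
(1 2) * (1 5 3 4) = [0, 2, 5, 4, 1, 3] = (1 2 5 3 4)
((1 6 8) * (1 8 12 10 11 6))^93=(6 12 10 11)=[0, 1, 2, 3, 4, 5, 12, 7, 8, 9, 11, 6, 10]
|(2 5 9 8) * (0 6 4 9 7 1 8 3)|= |(0 6 4 9 3)(1 8 2 5 7)|= 5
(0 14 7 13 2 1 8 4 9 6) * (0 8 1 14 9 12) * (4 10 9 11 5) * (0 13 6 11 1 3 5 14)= (0 1 3 5 4 12 13 2)(6 8 10 9 11 14 7)= [1, 3, 0, 5, 12, 4, 8, 6, 10, 11, 9, 14, 13, 2, 7]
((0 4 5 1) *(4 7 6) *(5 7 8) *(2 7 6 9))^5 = (0 8 5 1)(2 9 7)(4 6) = [8, 0, 9, 3, 6, 1, 4, 2, 5, 7]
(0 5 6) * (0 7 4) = (0 5 6 7 4) = [5, 1, 2, 3, 0, 6, 7, 4]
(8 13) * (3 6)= [0, 1, 2, 6, 4, 5, 3, 7, 13, 9, 10, 11, 12, 8]= (3 6)(8 13)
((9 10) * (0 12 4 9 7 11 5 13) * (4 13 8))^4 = [12, 1, 2, 3, 11, 10, 6, 4, 7, 5, 8, 9, 13, 0] = (0 12 13)(4 11 9 5 10 8 7)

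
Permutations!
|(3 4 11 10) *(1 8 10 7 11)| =10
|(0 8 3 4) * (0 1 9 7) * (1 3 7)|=|(0 8 7)(1 9)(3 4)|=6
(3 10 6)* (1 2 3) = (1 2 3 10 6) = [0, 2, 3, 10, 4, 5, 1, 7, 8, 9, 6]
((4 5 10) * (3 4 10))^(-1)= (10)(3 5 4)= [0, 1, 2, 5, 3, 4, 6, 7, 8, 9, 10]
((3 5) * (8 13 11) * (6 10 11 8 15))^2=(6 11)(10 15)=[0, 1, 2, 3, 4, 5, 11, 7, 8, 9, 15, 6, 12, 13, 14, 10]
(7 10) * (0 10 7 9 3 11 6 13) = (0 10 9 3 11 6 13) = [10, 1, 2, 11, 4, 5, 13, 7, 8, 3, 9, 6, 12, 0]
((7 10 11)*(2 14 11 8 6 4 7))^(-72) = (14)(4 8 7 6 10) = [0, 1, 2, 3, 8, 5, 10, 6, 7, 9, 4, 11, 12, 13, 14]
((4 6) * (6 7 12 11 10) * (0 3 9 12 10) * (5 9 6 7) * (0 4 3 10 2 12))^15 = (0 4 2)(3 6)(5 12 10)(7 9 11) = [4, 1, 0, 6, 2, 12, 3, 9, 8, 11, 5, 7, 10]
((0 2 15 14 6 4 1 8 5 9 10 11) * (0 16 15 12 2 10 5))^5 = [14, 16, 12, 3, 11, 9, 10, 7, 15, 5, 6, 4, 2, 13, 0, 8, 1] = (0 14)(1 16)(2 12)(4 11)(5 9)(6 10)(8 15)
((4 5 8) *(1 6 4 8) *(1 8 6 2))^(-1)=(1 2)(4 6 8 5)=[0, 2, 1, 3, 6, 4, 8, 7, 5]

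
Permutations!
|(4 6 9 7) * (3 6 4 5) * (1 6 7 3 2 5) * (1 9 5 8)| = 15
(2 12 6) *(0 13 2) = (0 13 2 12 6) = [13, 1, 12, 3, 4, 5, 0, 7, 8, 9, 10, 11, 6, 2]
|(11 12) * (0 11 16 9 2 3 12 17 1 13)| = 5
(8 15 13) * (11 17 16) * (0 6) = (0 6)(8 15 13)(11 17 16) = [6, 1, 2, 3, 4, 5, 0, 7, 15, 9, 10, 17, 12, 8, 14, 13, 11, 16]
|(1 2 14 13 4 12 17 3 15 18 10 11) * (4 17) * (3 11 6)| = |(1 2 14 13 17 11)(3 15 18 10 6)(4 12)| = 30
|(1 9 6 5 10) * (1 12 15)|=7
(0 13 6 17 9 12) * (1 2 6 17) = (0 13 17 9 12)(1 2 6) = [13, 2, 6, 3, 4, 5, 1, 7, 8, 12, 10, 11, 0, 17, 14, 15, 16, 9]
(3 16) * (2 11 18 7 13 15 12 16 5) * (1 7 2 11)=[0, 7, 1, 5, 4, 11, 6, 13, 8, 9, 10, 18, 16, 15, 14, 12, 3, 17, 2]=(1 7 13 15 12 16 3 5 11 18 2)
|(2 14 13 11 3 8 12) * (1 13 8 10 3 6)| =|(1 13 11 6)(2 14 8 12)(3 10)| =4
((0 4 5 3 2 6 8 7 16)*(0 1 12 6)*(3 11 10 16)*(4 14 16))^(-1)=[2, 16, 3, 7, 10, 4, 12, 8, 6, 9, 11, 5, 1, 13, 0, 15, 14]=(0 2 3 7 8 6 12 1 16 14)(4 10 11 5)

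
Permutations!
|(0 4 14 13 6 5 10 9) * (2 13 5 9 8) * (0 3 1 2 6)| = 12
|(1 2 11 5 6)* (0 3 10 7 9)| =5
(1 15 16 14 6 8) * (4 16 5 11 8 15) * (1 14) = (1 4 16)(5 11 8 14 6 15) = [0, 4, 2, 3, 16, 11, 15, 7, 14, 9, 10, 8, 12, 13, 6, 5, 1]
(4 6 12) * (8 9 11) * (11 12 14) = (4 6 14 11 8 9 12) = [0, 1, 2, 3, 6, 5, 14, 7, 9, 12, 10, 8, 4, 13, 11]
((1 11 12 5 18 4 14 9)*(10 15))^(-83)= [0, 4, 2, 3, 12, 1, 6, 7, 8, 18, 15, 14, 9, 13, 5, 10, 16, 17, 11]= (1 4 12 9 18 11 14 5)(10 15)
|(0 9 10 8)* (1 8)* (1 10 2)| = |(10)(0 9 2 1 8)| = 5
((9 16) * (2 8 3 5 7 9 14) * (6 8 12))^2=(2 6 3 7 16)(5 9 14 12 8)=[0, 1, 6, 7, 4, 9, 3, 16, 5, 14, 10, 11, 8, 13, 12, 15, 2]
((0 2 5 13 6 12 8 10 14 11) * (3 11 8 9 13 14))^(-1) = (0 11 3 10 8 14 5 2)(6 13 9 12) = [11, 1, 0, 10, 4, 2, 13, 7, 14, 12, 8, 3, 6, 9, 5]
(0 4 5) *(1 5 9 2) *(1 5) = (0 4 9 2 5) = [4, 1, 5, 3, 9, 0, 6, 7, 8, 2]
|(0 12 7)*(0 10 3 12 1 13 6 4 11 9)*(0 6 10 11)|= 11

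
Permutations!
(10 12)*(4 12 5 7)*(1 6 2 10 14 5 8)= (1 6 2 10 8)(4 12 14 5 7)= [0, 6, 10, 3, 12, 7, 2, 4, 1, 9, 8, 11, 14, 13, 5]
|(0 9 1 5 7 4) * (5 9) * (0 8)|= |(0 5 7 4 8)(1 9)|= 10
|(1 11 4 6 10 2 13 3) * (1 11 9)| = 14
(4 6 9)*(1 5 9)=[0, 5, 2, 3, 6, 9, 1, 7, 8, 4]=(1 5 9 4 6)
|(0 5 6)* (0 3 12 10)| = 6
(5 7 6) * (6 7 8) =(5 8 6) =[0, 1, 2, 3, 4, 8, 5, 7, 6]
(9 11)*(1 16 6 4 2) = (1 16 6 4 2)(9 11) = [0, 16, 1, 3, 2, 5, 4, 7, 8, 11, 10, 9, 12, 13, 14, 15, 6]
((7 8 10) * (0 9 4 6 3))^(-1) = (0 3 6 4 9)(7 10 8) = [3, 1, 2, 6, 9, 5, 4, 10, 7, 0, 8]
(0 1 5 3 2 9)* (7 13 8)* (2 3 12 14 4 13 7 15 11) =(0 1 5 12 14 4 13 8 15 11 2 9) =[1, 5, 9, 3, 13, 12, 6, 7, 15, 0, 10, 2, 14, 8, 4, 11]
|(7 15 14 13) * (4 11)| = 4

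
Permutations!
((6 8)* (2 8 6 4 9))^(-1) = (2 9 4 8) = [0, 1, 9, 3, 8, 5, 6, 7, 2, 4]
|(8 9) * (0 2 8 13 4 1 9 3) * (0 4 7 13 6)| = 8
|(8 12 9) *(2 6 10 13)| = 12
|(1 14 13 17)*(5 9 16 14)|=7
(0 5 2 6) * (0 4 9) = (0 5 2 6 4 9) = [5, 1, 6, 3, 9, 2, 4, 7, 8, 0]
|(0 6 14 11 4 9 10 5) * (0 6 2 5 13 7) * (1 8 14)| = 13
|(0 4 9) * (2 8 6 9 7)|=7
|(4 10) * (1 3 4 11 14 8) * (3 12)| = 8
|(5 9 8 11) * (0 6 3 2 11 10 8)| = |(0 6 3 2 11 5 9)(8 10)| = 14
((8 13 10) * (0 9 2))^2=[2, 1, 9, 3, 4, 5, 6, 7, 10, 0, 13, 11, 12, 8]=(0 2 9)(8 10 13)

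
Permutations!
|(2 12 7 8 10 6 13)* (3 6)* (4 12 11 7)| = 8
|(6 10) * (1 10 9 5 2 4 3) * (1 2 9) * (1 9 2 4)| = |(1 10 6 9 5 2)(3 4)| = 6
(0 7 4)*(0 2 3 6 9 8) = (0 7 4 2 3 6 9 8) = [7, 1, 3, 6, 2, 5, 9, 4, 0, 8]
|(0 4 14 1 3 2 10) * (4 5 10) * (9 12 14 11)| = |(0 5 10)(1 3 2 4 11 9 12 14)| = 24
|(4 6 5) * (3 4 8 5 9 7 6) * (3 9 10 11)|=|(3 4 9 7 6 10 11)(5 8)|=14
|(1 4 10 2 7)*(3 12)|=10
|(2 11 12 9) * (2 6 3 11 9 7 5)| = 8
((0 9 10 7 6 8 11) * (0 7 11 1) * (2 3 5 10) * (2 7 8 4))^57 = (0 11 3 6)(1 10 2 7)(4 9 8 5) = [11, 10, 7, 6, 9, 4, 0, 1, 5, 8, 2, 3]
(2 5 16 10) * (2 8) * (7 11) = (2 5 16 10 8)(7 11) = [0, 1, 5, 3, 4, 16, 6, 11, 2, 9, 8, 7, 12, 13, 14, 15, 10]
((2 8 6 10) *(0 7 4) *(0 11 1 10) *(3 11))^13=(0 3 10 6 4 1 8 7 11 2)=[3, 8, 0, 10, 1, 5, 4, 11, 7, 9, 6, 2]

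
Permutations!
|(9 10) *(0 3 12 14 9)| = |(0 3 12 14 9 10)| = 6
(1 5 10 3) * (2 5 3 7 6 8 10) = (1 3)(2 5)(6 8 10 7) = [0, 3, 5, 1, 4, 2, 8, 6, 10, 9, 7]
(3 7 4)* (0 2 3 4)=(0 2 3 7)=[2, 1, 3, 7, 4, 5, 6, 0]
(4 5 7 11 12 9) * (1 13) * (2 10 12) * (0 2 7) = (0 2 10 12 9 4 5)(1 13)(7 11) = [2, 13, 10, 3, 5, 0, 6, 11, 8, 4, 12, 7, 9, 1]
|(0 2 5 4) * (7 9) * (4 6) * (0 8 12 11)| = 8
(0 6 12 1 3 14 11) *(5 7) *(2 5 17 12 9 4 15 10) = (0 6 9 4 15 10 2 5 7 17 12 1 3 14 11) = [6, 3, 5, 14, 15, 7, 9, 17, 8, 4, 2, 0, 1, 13, 11, 10, 16, 12]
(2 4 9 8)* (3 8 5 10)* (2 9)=(2 4)(3 8 9 5 10)=[0, 1, 4, 8, 2, 10, 6, 7, 9, 5, 3]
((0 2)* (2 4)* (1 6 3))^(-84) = (6) = [0, 1, 2, 3, 4, 5, 6]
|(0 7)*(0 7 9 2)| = 3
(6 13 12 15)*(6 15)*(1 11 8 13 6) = (15)(1 11 8 13 12) = [0, 11, 2, 3, 4, 5, 6, 7, 13, 9, 10, 8, 1, 12, 14, 15]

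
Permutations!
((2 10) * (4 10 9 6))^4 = (2 10 4 6 9) = [0, 1, 10, 3, 6, 5, 9, 7, 8, 2, 4]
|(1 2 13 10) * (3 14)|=|(1 2 13 10)(3 14)|=4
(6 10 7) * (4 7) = [0, 1, 2, 3, 7, 5, 10, 6, 8, 9, 4] = (4 7 6 10)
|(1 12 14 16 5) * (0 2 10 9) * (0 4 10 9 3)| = 30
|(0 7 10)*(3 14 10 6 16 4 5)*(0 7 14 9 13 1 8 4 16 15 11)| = 7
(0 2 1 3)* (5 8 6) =(0 2 1 3)(5 8 6) =[2, 3, 1, 0, 4, 8, 5, 7, 6]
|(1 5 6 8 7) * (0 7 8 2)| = |(8)(0 7 1 5 6 2)| = 6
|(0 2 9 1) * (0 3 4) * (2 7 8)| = 8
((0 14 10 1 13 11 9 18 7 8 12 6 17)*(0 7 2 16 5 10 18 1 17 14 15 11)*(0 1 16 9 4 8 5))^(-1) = (0 16 9 2 18 14 6 12 8 4 11 15)(1 13)(5 7 17 10) = [16, 13, 18, 3, 11, 7, 12, 17, 4, 2, 5, 15, 8, 1, 6, 0, 9, 10, 14]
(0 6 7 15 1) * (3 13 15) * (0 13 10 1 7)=(0 6)(1 13 15 7 3 10)=[6, 13, 2, 10, 4, 5, 0, 3, 8, 9, 1, 11, 12, 15, 14, 7]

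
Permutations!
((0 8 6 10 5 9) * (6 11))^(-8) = (0 9 5 10 6 11 8) = [9, 1, 2, 3, 4, 10, 11, 7, 0, 5, 6, 8]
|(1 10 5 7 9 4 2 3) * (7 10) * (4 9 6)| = |(1 7 6 4 2 3)(5 10)| = 6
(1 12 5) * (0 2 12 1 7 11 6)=(0 2 12 5 7 11 6)=[2, 1, 12, 3, 4, 7, 0, 11, 8, 9, 10, 6, 5]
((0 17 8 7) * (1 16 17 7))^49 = [7, 16, 2, 3, 4, 5, 6, 0, 1, 9, 10, 11, 12, 13, 14, 15, 17, 8] = (0 7)(1 16 17 8)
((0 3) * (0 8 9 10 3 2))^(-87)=(0 2)(3 8 9 10)=[2, 1, 0, 8, 4, 5, 6, 7, 9, 10, 3]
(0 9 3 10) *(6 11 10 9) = (0 6 11 10)(3 9) = [6, 1, 2, 9, 4, 5, 11, 7, 8, 3, 0, 10]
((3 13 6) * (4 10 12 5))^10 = (3 13 6)(4 12)(5 10) = [0, 1, 2, 13, 12, 10, 3, 7, 8, 9, 5, 11, 4, 6]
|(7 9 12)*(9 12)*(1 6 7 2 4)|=|(1 6 7 12 2 4)|=6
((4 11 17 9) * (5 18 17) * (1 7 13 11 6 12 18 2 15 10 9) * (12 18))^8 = (1 9 11 18 15 7 4 5 17 10 13 6 2) = [0, 9, 1, 3, 5, 17, 2, 4, 8, 11, 13, 18, 12, 6, 14, 7, 16, 10, 15]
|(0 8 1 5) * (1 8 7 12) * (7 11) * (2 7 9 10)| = 9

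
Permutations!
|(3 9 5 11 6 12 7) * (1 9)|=|(1 9 5 11 6 12 7 3)|=8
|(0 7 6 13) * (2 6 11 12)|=7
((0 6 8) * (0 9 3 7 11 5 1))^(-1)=(0 1 5 11 7 3 9 8 6)=[1, 5, 2, 9, 4, 11, 0, 3, 6, 8, 10, 7]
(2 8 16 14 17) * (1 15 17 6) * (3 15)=(1 3 15 17 2 8 16 14 6)=[0, 3, 8, 15, 4, 5, 1, 7, 16, 9, 10, 11, 12, 13, 6, 17, 14, 2]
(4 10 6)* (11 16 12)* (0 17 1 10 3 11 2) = (0 17 1 10 6 4 3 11 16 12 2) = [17, 10, 0, 11, 3, 5, 4, 7, 8, 9, 6, 16, 2, 13, 14, 15, 12, 1]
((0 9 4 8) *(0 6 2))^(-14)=(0 6 4)(2 8 9)=[6, 1, 8, 3, 0, 5, 4, 7, 9, 2]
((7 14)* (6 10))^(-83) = (6 10)(7 14) = [0, 1, 2, 3, 4, 5, 10, 14, 8, 9, 6, 11, 12, 13, 7]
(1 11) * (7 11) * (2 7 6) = (1 6 2 7 11) = [0, 6, 7, 3, 4, 5, 2, 11, 8, 9, 10, 1]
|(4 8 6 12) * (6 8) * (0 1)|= |(0 1)(4 6 12)|= 6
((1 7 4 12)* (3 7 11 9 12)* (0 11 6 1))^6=(0 9)(11 12)=[9, 1, 2, 3, 4, 5, 6, 7, 8, 0, 10, 12, 11]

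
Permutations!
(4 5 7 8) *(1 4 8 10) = [0, 4, 2, 3, 5, 7, 6, 10, 8, 9, 1] = (1 4 5 7 10)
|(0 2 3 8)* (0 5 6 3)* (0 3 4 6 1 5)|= |(0 2 3 8)(1 5)(4 6)|= 4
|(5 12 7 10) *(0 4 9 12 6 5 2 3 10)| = 30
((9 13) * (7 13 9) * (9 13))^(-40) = (7 13 9) = [0, 1, 2, 3, 4, 5, 6, 13, 8, 7, 10, 11, 12, 9]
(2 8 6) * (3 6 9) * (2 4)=(2 8 9 3 6 4)=[0, 1, 8, 6, 2, 5, 4, 7, 9, 3]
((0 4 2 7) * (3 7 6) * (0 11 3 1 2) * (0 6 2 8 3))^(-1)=(0 11 7 3 8 1 6 4)=[11, 6, 2, 8, 0, 5, 4, 3, 1, 9, 10, 7]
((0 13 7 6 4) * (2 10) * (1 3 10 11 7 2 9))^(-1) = (0 4 6 7 11 2 13)(1 9 10 3) = [4, 9, 13, 1, 6, 5, 7, 11, 8, 10, 3, 2, 12, 0]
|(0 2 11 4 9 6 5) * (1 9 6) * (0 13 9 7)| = 10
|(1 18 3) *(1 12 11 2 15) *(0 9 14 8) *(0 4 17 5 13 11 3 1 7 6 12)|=|(0 9 14 8 4 17 5 13 11 2 15 7 6 12 3)(1 18)|=30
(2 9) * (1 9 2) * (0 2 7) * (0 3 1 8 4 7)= (0 2)(1 9 8 4 7 3)= [2, 9, 0, 1, 7, 5, 6, 3, 4, 8]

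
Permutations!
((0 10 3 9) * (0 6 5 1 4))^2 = (0 3 6 1)(4 10 9 5) = [3, 0, 2, 6, 10, 4, 1, 7, 8, 5, 9]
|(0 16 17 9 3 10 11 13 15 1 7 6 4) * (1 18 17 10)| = 14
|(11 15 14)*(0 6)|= 6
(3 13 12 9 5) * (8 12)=(3 13 8 12 9 5)=[0, 1, 2, 13, 4, 3, 6, 7, 12, 5, 10, 11, 9, 8]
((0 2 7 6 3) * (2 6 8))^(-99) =(8) =[0, 1, 2, 3, 4, 5, 6, 7, 8]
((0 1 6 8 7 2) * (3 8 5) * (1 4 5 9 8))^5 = (0 6)(1 2)(3 7)(4 9)(5 8) = [6, 2, 1, 7, 9, 8, 0, 3, 5, 4]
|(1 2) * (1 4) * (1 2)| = 2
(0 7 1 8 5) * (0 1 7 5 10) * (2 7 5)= (0 2 7 5 1 8 10)= [2, 8, 7, 3, 4, 1, 6, 5, 10, 9, 0]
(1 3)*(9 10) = (1 3)(9 10) = [0, 3, 2, 1, 4, 5, 6, 7, 8, 10, 9]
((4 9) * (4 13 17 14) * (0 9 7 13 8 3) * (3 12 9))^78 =(4 17 7 14 13) =[0, 1, 2, 3, 17, 5, 6, 14, 8, 9, 10, 11, 12, 4, 13, 15, 16, 7]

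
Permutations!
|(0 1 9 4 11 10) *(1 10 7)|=|(0 10)(1 9 4 11 7)|=10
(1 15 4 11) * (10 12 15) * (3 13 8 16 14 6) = [0, 10, 2, 13, 11, 5, 3, 7, 16, 9, 12, 1, 15, 8, 6, 4, 14] = (1 10 12 15 4 11)(3 13 8 16 14 6)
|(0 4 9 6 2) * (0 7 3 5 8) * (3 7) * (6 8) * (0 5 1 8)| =6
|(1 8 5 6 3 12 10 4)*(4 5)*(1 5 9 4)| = 14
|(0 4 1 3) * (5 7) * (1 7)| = 6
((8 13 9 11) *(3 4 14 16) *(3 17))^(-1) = [0, 1, 2, 17, 3, 5, 6, 7, 11, 13, 10, 9, 12, 8, 4, 15, 14, 16] = (3 17 16 14 4)(8 11 9 13)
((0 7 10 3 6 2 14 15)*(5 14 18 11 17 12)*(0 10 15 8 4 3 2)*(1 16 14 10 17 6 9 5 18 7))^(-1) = (0 6 11 18 12 17 15 7 2 10 5 9 3 4 8 14 16 1) = [6, 0, 10, 4, 8, 9, 11, 2, 14, 3, 5, 18, 17, 13, 16, 7, 1, 15, 12]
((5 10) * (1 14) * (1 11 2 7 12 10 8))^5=[0, 12, 8, 3, 4, 2, 6, 1, 7, 9, 11, 5, 14, 13, 10]=(1 12 14 10 11 5 2 8 7)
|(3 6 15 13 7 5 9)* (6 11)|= |(3 11 6 15 13 7 5 9)|= 8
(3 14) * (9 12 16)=(3 14)(9 12 16)=[0, 1, 2, 14, 4, 5, 6, 7, 8, 12, 10, 11, 16, 13, 3, 15, 9]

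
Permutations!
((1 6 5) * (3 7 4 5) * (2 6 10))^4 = (1 3)(2 4)(5 6)(7 10) = [0, 3, 4, 1, 2, 6, 5, 10, 8, 9, 7]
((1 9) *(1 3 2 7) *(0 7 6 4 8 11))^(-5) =(0 2)(1 4)(3 11)(6 7)(8 9) =[2, 4, 0, 11, 1, 5, 7, 6, 9, 8, 10, 3]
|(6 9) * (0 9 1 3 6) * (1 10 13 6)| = 6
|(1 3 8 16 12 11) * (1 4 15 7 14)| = 10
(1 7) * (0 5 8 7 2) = [5, 2, 0, 3, 4, 8, 6, 1, 7] = (0 5 8 7 1 2)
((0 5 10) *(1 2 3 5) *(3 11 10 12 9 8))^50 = (12) = [0, 1, 2, 3, 4, 5, 6, 7, 8, 9, 10, 11, 12]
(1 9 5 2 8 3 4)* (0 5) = [5, 9, 8, 4, 1, 2, 6, 7, 3, 0] = (0 5 2 8 3 4 1 9)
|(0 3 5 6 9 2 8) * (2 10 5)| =4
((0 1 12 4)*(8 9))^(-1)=[4, 0, 2, 3, 12, 5, 6, 7, 9, 8, 10, 11, 1]=(0 4 12 1)(8 9)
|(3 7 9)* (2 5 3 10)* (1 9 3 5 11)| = |(1 9 10 2 11)(3 7)| = 10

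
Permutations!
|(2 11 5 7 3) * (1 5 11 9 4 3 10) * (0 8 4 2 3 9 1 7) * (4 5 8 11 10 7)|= 9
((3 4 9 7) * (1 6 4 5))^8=[0, 6, 2, 5, 9, 1, 4, 3, 8, 7]=(1 6 4 9 7 3 5)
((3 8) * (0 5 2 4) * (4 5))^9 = (0 4)(2 5)(3 8) = [4, 1, 5, 8, 0, 2, 6, 7, 3]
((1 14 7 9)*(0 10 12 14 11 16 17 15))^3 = [14, 17, 2, 3, 4, 5, 6, 11, 8, 16, 7, 15, 9, 13, 1, 12, 0, 10] = (0 14 1 17 10 7 11 15 12 9 16)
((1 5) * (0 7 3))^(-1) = (0 3 7)(1 5) = [3, 5, 2, 7, 4, 1, 6, 0]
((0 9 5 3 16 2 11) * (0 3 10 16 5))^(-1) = (0 9)(2 16 10 5 3 11) = [9, 1, 16, 11, 4, 3, 6, 7, 8, 0, 5, 2, 12, 13, 14, 15, 10]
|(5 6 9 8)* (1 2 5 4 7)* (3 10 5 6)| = 21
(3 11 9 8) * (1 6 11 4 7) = [0, 6, 2, 4, 7, 5, 11, 1, 3, 8, 10, 9] = (1 6 11 9 8 3 4 7)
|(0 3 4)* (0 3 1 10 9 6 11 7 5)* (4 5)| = |(0 1 10 9 6 11 7 4 3 5)| = 10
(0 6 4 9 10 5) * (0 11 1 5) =(0 6 4 9 10)(1 5 11) =[6, 5, 2, 3, 9, 11, 4, 7, 8, 10, 0, 1]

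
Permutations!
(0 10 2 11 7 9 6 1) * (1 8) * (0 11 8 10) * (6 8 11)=[0, 6, 11, 3, 4, 5, 10, 9, 1, 8, 2, 7]=(1 6 10 2 11 7 9 8)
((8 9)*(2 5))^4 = (9) = [0, 1, 2, 3, 4, 5, 6, 7, 8, 9]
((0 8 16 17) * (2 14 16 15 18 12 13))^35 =(0 13)(2 8)(12 17)(14 15)(16 18) =[13, 1, 8, 3, 4, 5, 6, 7, 2, 9, 10, 11, 17, 0, 15, 14, 18, 12, 16]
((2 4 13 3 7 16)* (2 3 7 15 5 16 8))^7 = (2 13 8 4 7)(3 16 5 15) = [0, 1, 13, 16, 7, 15, 6, 2, 4, 9, 10, 11, 12, 8, 14, 3, 5]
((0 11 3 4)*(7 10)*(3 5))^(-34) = (0 11 5 3 4) = [11, 1, 2, 4, 0, 3, 6, 7, 8, 9, 10, 5]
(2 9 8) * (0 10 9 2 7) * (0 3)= [10, 1, 2, 0, 4, 5, 6, 3, 7, 8, 9]= (0 10 9 8 7 3)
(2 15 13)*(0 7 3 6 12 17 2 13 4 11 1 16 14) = [7, 16, 15, 6, 11, 5, 12, 3, 8, 9, 10, 1, 17, 13, 0, 4, 14, 2] = (0 7 3 6 12 17 2 15 4 11 1 16 14)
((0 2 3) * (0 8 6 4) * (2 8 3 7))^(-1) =[4, 1, 7, 3, 6, 5, 8, 2, 0] =(0 4 6 8)(2 7)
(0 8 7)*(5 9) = (0 8 7)(5 9) = [8, 1, 2, 3, 4, 9, 6, 0, 7, 5]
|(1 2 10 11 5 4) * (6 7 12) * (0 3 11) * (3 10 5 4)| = |(0 10)(1 2 5 3 11 4)(6 7 12)| = 6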